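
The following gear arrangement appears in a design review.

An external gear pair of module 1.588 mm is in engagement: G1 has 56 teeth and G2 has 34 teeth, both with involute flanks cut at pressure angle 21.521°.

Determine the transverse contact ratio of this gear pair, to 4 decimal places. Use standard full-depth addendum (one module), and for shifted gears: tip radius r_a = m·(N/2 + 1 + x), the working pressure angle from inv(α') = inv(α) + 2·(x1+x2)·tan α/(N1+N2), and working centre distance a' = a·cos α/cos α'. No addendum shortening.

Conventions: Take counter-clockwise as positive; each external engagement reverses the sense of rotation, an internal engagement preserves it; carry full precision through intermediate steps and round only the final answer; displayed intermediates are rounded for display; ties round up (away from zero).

topology: single-mesh involute geometry — m = 1.588, 56T/34T pair
base radii: r_b1 = 41.364111, r_b2 = 25.113925
tip radii: r_a1 = 46.052000, r_a2 = 28.584000
no profile shift: α' = α, a' = a
action lengths: √(r_a1²−r_b1²) = 20.243444, √(r_a2²−r_b2²) = 13.650489
base pitch p_b = π·m·cos α = 4.641042
CR = (20.243444 + 13.650489 − 71.460000·sin 21.52100°)/4.641042 = 1.654669
contact ratio ≈ 1.6547

1.6547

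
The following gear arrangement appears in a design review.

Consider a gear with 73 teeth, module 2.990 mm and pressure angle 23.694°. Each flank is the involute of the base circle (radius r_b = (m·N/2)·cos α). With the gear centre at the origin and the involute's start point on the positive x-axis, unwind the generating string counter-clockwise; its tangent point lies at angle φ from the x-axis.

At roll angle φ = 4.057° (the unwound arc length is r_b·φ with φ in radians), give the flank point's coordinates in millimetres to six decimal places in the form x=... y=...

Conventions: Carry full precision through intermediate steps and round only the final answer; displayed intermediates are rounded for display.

x=100.185643 y=0.011820

topology: single-mesh involute geometry — m = 2.990, N = 73
pitch radius r_p = m·N/2 = 2.990·73/2 = 109.135000
base radius r_b = r_p·cos α = 109.135000·cos 23.694° = 99.935430
roll angle φ = 4.057° = 0.07080801 rad
x = r_b·(cos φ + φ·sin φ) = 100.185643
y = r_b·(sin φ − φ·cos φ) = 0.011820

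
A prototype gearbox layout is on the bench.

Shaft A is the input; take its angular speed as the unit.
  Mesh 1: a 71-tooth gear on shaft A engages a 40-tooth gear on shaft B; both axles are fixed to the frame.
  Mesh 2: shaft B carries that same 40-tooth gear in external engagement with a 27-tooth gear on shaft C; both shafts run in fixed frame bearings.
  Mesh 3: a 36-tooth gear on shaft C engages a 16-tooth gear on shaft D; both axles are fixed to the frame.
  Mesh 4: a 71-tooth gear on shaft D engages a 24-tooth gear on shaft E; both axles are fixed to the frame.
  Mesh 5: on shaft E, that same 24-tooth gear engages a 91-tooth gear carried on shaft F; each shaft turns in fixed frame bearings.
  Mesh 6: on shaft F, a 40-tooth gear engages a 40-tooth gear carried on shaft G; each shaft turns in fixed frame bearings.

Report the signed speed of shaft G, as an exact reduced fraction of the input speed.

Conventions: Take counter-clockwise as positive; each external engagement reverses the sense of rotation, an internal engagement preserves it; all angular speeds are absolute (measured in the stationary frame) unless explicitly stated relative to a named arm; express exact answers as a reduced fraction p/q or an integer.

6-mesh fixed-axis compound train (all bearings frame-fixed)
mesh 1 [71T→40T]: |ω|/ω_in = 1×71/40 = 71/40, sense flips to −
mesh 2 [40T→27T]: |ω|/ω_in = (71/40)×40/27 = 71/27, sense flips to +
mesh 3 [36T→16T]: |ω|/ω_in = (71/27)×36/16 = 71/12, sense flips to −
mesh 4 [71T→24T]: |ω|/ω_in = (71/12)×71/24 = 5041/288, sense flips to +
mesh 5 [24T→91T]: |ω|/ω_in = (5041/288)×24/91 = 5041/1092, sense flips to −
mesh 6 [40T→40T]: |ω|/ω_in = (5041/1092)×40/40 = 5041/1092, sense flips to +
signed output speed (× input speed) = 5041/1092

5041/1092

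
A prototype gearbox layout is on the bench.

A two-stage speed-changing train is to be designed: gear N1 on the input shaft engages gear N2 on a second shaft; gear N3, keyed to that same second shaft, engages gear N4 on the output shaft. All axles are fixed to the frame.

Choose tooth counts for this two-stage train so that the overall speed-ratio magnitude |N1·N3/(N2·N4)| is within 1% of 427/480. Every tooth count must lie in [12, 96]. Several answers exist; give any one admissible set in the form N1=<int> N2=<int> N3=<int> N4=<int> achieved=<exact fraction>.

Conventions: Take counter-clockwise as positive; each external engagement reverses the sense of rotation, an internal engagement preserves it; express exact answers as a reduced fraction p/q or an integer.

class = fixed-axis compound train [2-stage, 427/480 wanted]
target = 427/480 in lowest terms: an exact hit needs N1·N3 = k·427 and N2·N4 = k·480 for one integer k, every count in [12, 96]; additionally prefer no 1:1 stage (N1 ≠ N2, N3 ≠ N4)
k = 1: no 1:1-free in-range split of k·427 and k·480 into factor pairs; take k = 2
k = 2: N1·N3 = 854 = 14·61, N2·N4 = 960 = 12·80
achieved = 14·61/(12·80) = 427/480; |achieved − target| = 0 ≤ 427/48000 ✓

N1=14 N2=12 N3=61 N4=80 achieved=427/480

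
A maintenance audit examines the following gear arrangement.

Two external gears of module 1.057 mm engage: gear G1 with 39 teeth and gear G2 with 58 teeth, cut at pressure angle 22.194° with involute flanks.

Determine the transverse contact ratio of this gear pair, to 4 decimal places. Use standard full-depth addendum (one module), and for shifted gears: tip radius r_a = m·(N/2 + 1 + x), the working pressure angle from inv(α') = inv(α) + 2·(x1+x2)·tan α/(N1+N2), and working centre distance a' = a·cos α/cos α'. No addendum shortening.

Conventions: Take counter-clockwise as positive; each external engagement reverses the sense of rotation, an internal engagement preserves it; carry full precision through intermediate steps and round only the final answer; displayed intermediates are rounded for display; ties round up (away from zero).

1.6389

topology: single-mesh involute geometry — m = 1.057, 39T/58T pair
base radii: r_b1 = 19.084397, r_b2 = 28.381924
tip radii: r_a1 = 21.668500, r_a2 = 31.710000
no profile shift: α' = α, a' = a
action lengths: √(r_a1²−r_b1²) = 10.262051, √(r_a2²−r_b2²) = 14.141800
base pitch p_b = π·m·cos α = 3.074636
CR = (10.262051 + 14.141800 − 51.264500·sin 22.19400°)/3.074636 = 1.638894
contact ratio ≈ 1.6389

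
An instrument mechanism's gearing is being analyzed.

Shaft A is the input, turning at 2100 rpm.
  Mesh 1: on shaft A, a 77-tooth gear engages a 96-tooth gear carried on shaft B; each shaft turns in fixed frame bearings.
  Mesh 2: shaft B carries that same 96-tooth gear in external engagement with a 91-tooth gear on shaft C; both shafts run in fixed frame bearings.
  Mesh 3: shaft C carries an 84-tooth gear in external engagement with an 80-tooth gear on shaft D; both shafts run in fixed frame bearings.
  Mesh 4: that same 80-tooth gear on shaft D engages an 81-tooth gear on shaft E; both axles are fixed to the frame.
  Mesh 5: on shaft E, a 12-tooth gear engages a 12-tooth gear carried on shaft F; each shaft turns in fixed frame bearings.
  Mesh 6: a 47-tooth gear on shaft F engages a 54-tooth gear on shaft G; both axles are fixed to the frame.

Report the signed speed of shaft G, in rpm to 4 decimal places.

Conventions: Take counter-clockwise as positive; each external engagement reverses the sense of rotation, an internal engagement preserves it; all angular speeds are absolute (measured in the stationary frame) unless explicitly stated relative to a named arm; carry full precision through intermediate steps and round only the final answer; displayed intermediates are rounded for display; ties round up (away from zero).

+1603.8620 rpm

class = fixed-axis compound train [6 meshes; 6 ratios multiply, 6 sense flips]
mesh 1 [77T→96T]: ω = 2100.0000×77/96 = 1684.3750 rpm, sense flips to −
mesh 2 [96T→91T]: ω = 1684.3750×96/91 = 1776.9231 rpm, sense flips to +
mesh 3 [84T→80T]: ω = 1776.9231×84/80 = 1865.7692 rpm, sense flips to −
mesh 4 [80T→81T]: ω = 1865.7692×80/81 = 1842.7350 rpm, sense flips to +
mesh 5 [12T→12T]: ω = 1842.7350×12/12 = 1842.7350 rpm, sense flips to −
mesh 6 [47T→54T]: ω = 1842.7350×47/54 = 1603.8620 rpm, sense flips to +
signed output speed = +1603.8620 rpm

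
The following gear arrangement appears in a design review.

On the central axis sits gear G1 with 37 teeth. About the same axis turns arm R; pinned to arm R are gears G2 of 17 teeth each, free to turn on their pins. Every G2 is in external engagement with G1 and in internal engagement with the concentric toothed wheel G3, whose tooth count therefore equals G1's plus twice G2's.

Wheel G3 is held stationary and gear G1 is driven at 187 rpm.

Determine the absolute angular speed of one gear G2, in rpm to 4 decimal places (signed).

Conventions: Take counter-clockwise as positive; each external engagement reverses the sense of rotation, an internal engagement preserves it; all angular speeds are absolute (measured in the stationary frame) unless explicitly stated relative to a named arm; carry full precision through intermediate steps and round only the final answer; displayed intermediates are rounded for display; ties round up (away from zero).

planetary set (37T centre, 17T on arm, 71T internal) — Willis relation
normalise by the input: solve with ω_sun = 1, then scale by 187 rpm
ring teeth: 37 + 2·17 = 71
37(ω_sun−ω_arm) = −71(ω_ring−ω_arm),  ω_ring = 0, ω_sun = 1
37(1−ω_arm) = −71(0−ω_arm)  ⇒  108·ω_arm = 37  ⇒  ω_arm = 37/108
sun–planet mesh: 37·(1−37/108) = −17·(ω_p−ω_arm)  ⇒  ω_p−ω_arm = -2627/1836
ω_p = 37/108 − 2627/1836 = -37/34
scale: ω_p = -37/34 × 187 rpm = -203.5000 rpm

-203.5000 rpm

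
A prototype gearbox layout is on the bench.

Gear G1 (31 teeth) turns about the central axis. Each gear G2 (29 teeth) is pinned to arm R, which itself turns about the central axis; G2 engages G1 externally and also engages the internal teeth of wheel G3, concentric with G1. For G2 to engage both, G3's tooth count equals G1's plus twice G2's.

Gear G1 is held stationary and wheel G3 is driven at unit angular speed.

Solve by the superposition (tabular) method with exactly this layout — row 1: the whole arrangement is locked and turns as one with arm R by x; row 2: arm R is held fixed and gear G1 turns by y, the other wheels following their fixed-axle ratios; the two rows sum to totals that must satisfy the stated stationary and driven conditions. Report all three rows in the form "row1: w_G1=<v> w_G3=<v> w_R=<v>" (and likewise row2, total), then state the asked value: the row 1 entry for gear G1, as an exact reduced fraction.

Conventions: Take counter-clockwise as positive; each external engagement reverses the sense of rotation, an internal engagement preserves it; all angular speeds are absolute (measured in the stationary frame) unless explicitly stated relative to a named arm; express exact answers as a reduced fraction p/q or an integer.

planetary set (31T centre, 29T on arm, 89T internal) — Willis relation
row 1: whole set turns with the arm by x
superposition row 2 [arm held]: sun y, ring −(31/89)·y, arm 0
boundary: total ω_sun = x + y = 0 and total ω_ring = x − (31/89)·y = 1  ⇒  y = -89/120, x = 89/120
row 2 ring = −(31/89)·(-89/120) = 31/120
totals (row 1 + row 2): sun 89/120 + (-89/120) = 0, ring 89/120 + 31/120 = 1, arm 89/120 + 0 = 89/120
asked cell (row1, sun) = 89/120

row1: w_G1=89/120 w_G3=89/120 w_R=89/120
row2: w_G1=-89/120 w_G3=31/120 w_R=0
total: w_G1=0 w_G3=1 w_R=89/120
asked value: 89/120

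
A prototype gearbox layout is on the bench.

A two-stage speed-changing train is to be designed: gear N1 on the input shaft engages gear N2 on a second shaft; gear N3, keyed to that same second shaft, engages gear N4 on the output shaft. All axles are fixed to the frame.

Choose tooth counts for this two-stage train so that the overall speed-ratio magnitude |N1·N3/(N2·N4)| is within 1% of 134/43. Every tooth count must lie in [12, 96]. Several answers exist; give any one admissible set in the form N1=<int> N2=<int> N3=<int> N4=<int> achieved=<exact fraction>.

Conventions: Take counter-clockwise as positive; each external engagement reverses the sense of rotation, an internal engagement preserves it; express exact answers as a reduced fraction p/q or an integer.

N1=24 N2=12 N3=67 N4=43 achieved=134/43

class = fixed-axis compound train [2-stage, 134/43 wanted]
target = 134/43 in lowest terms: an exact hit needs N1·N3 = k·134 and N2·N4 = k·43 for one integer k, every count in [12, 96]; additionally prefer no 1:1 stage (N1 ≠ N2, N3 ≠ N4)
k = 1…11: no 1:1-free in-range split of k·134 and k·43 into factor pairs; take k = 12
k = 12: N1·N3 = 1608 = 24·67, N2·N4 = 516 = 12·43
achieved = 24·67/(12·43) = 134/43; |achieved − target| = 0 ≤ 67/2150 ✓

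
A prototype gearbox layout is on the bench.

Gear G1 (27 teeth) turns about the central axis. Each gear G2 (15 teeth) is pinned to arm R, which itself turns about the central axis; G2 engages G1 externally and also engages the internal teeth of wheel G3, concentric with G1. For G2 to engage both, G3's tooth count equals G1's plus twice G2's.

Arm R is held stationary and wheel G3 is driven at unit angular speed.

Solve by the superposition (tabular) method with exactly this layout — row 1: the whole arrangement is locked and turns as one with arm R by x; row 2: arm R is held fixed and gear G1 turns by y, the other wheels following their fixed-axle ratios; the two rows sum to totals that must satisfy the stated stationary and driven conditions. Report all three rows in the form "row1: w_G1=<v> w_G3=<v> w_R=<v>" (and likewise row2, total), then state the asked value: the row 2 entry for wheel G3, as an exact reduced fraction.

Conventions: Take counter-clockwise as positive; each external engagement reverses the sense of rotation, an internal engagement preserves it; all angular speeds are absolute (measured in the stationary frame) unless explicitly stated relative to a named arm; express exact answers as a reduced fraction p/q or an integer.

row1: w_G1=0 w_G3=0 w_R=0
row2: w_G1=-19/9 w_G3=1 w_R=0
total: w_G1=-19/9 w_G3=1 w_R=0
asked value: 1

recognized (axles ride arm R): planetary set, 27/15/57 teeth
row 1 (train locked, turned with arm): all members turn x
superposition row 2 [arm held]: sun y, ring −(27/57)·y, arm 0
boundary: total ω_arm = x = 0 and total ω_ring = x − (27/57)·y = 1  ⇒  y = -19/9, x = 0
row 2 ring = −(27/57)·(-19/9) = 1
totals (row 1 + row 2): sun 0 + (-19/9) = -19/9, ring 0 + 1 = 1, arm 0 + 0 = 0
asked cell (row2, ring) = 1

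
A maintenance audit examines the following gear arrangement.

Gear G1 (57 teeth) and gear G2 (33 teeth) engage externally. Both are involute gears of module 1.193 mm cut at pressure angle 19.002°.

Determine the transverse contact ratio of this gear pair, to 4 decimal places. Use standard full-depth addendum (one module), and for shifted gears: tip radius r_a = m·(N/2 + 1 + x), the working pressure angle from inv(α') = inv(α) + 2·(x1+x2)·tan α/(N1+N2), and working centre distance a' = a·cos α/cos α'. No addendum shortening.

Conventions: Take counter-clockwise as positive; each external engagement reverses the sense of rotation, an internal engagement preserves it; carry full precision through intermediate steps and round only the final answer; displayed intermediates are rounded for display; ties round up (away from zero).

topology: single-mesh involute geometry — m = 1.193, 57T/33T pair
base radii: r_b1 = 32.147718, r_b2 = 18.611837
tip radii: r_a1 = 35.193500, r_a2 = 20.877500
no profile shift: α' = α, a' = a
action lengths: √(r_a1²−r_b1²) = 14.321546, √(r_a2²−r_b2²) = 9.458834
base pitch p_b = π·m·cos α = 3.543685
CR = (14.321546 + 9.458834 − 53.685000·sin 19.00200°)/3.543685 = 1.777946
contact ratio ≈ 1.7779

1.7779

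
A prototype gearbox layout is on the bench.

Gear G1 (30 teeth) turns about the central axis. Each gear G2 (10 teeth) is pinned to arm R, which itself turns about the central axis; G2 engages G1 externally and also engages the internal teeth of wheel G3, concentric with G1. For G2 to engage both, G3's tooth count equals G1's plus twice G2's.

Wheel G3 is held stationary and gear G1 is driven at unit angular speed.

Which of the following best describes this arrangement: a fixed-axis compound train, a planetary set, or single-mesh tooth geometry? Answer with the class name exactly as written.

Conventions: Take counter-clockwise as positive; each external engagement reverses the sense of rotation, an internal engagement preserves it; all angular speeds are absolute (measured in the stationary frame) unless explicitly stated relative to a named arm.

topology: planetary set — G1 30T / G2 10T / G3 50T, arm = carrier (Willis)
classification: planetary set

planetary set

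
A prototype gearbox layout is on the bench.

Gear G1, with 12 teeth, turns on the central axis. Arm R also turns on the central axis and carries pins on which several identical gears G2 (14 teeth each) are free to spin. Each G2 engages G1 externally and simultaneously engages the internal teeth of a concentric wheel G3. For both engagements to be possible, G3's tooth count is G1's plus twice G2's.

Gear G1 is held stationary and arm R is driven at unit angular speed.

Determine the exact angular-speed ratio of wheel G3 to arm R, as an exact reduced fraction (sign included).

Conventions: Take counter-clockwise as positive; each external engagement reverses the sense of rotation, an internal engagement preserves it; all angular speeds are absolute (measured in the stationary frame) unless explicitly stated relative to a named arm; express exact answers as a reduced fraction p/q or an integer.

13/10

class = planetary set [G3 = 12+2·14 = 40; Willis about the carrier]
ring teeth: 12 + 2·14 = 40
12(ω_sun−ω_arm) = −40(ω_ring−ω_arm),  ω_sun = 0, ω_arm = 1
ω_ring = 1 − (12/40)(0−1) = 13/10
ω_out/ω_in = 13/10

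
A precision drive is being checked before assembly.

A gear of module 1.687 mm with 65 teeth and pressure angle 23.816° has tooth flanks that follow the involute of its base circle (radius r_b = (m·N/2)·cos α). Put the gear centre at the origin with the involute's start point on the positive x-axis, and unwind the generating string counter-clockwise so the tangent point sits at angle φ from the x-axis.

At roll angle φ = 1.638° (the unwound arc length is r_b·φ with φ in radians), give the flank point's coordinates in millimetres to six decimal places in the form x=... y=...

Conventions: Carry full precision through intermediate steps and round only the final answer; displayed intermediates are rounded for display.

x=50.179264 y=0.000391

single-mesh involute tooth geometry (65T wheel at module 1.687)
pitch radius r_p = m·N/2 = 1.687·65/2 = 54.827500
base radius r_b = r_p·cos α = 54.827500·cos 23.816° = 50.158771
roll angle φ = 1.638° = 0.02858849 rad
x = r_b·(cos φ + φ·sin φ) = 50.179264
y = r_b·(sin φ − φ·cos φ) = 0.000391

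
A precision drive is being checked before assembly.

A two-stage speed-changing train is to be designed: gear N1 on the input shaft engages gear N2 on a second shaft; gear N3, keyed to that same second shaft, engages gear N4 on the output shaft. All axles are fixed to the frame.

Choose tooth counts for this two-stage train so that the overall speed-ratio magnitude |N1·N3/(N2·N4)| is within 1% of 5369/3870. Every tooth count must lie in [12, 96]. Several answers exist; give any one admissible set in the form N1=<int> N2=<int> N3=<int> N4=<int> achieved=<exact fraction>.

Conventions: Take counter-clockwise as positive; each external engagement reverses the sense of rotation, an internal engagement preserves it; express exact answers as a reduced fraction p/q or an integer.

topology: fixed-axis compound train — 2 stages, target 5369/3870
target = 5369/3870 in lowest terms: an exact hit needs N1·N3 = k·5369 and N2·N4 = k·3870 for one integer k, every count in [12, 96]; additionally prefer no 1:1 stage (N1 ≠ N2, N3 ≠ N4)
k = 1: N1·N3 = 5369 = 59·91, N2·N4 = 3870 = 43·90
achieved = 59·91/(43·90) = 5369/3870; |achieved − target| = 0 ≤ 5369/387000 ✓

N1=59 N2=43 N3=91 N4=90 achieved=5369/3870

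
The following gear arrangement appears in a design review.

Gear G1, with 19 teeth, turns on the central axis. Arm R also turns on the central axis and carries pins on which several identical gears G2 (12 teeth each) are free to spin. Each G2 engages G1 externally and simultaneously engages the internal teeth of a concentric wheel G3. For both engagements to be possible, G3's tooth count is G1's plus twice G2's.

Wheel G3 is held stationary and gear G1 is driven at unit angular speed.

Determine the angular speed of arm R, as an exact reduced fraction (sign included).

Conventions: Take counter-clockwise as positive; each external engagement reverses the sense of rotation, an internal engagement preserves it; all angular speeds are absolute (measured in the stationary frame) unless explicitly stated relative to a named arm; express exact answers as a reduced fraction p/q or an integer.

19/62

class = planetary set [G3 = 19+2·12 = 43; Willis about the carrier]
ring teeth: 19 + 2·12 = 43
19(ω_sun−ω_arm) = −43(ω_ring−ω_arm),  ω_ring = 0, ω_sun = 1
19(1−ω_arm) = −43(0−ω_arm)  ⇒  62·ω_arm = 19  ⇒  ω_arm = 19/62
exact speed ratio = 19/62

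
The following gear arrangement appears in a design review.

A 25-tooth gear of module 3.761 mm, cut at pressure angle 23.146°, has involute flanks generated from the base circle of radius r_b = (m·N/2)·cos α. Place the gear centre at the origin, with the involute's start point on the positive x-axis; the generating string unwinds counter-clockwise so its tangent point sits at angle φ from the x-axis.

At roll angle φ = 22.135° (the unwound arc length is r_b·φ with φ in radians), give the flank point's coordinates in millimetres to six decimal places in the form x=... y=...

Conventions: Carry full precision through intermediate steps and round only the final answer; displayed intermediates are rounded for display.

x=46.334820 y=0.818506

single-mesh involute tooth geometry (25T wheel at module 3.761)
pitch radius r_p = m·N/2 = 3.761·25/2 = 47.012500
base radius r_b = r_p·cos α = 47.012500·cos 23.146° = 43.228286
roll angle φ = 22.135° = 0.38632863 rad
x = r_b·(cos φ + φ·sin φ) = 46.334820
y = r_b·(sin φ − φ·cos φ) = 0.818506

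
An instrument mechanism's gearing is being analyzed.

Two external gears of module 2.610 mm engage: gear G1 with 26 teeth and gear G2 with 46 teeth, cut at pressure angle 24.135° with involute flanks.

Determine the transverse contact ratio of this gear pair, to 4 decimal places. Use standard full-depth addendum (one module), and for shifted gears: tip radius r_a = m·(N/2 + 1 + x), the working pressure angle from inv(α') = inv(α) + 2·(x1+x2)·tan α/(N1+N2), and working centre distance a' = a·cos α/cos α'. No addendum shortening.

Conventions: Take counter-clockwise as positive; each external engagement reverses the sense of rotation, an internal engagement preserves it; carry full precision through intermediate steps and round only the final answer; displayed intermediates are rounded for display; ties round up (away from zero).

1.5178

class = single-mesh tooth geometry [involute pair 26T × 46T, m = 2.610]
base radii: r_b1 = 30.963995, r_b2 = 54.782452
tip radii: r_a1 = 36.540000, r_a2 = 62.640000
no profile shift: α' = α, a' = a
action lengths: √(r_a1²−r_b1²) = 19.401099, √(r_a2²−r_b2²) = 30.375197
base pitch p_b = π·m·cos α = 7.482789
CR = (19.401099 + 30.375197 − 93.960000·sin 24.13500°)/7.482789 = 1.517773
contact ratio ≈ 1.5178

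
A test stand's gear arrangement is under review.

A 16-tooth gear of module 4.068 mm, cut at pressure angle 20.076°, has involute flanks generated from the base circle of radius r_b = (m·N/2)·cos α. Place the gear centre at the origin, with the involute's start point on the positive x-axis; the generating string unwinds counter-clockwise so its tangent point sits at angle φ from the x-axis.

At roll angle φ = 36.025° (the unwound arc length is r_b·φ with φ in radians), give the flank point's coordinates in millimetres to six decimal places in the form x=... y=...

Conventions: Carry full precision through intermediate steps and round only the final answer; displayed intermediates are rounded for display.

x=36.024385 y=2.433897

topology: single-mesh involute geometry — m = 4.068, N = 16
pitch radius r_p = m·N/2 = 4.068·16/2 = 32.544000
base radius r_b = r_p·cos α = 32.544000·cos 20.076° = 30.566565
roll angle φ = 36.025° = 0.62875486 rad
x = r_b·(cos φ + φ·sin φ) = 36.024385
y = r_b·(sin φ − φ·cos φ) = 2.433897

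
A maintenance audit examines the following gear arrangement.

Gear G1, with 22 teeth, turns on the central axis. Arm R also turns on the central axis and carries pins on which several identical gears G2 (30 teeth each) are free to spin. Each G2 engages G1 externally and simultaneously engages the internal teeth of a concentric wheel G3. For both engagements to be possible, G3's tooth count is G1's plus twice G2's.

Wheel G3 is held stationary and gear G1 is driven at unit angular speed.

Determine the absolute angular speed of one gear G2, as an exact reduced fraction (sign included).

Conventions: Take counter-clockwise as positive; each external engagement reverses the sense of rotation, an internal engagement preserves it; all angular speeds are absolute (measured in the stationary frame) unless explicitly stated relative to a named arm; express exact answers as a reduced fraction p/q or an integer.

class = planetary set [G3 = 22+2·30 = 82; Willis about the carrier]
ring teeth: 22 + 2·30 = 82
22(ω_sun−ω_arm) = −82(ω_ring−ω_arm),  ω_ring = 0, ω_sun = 1
22(1−ω_arm) = −82(0−ω_arm)  ⇒  104·ω_arm = 22  ⇒  ω_arm = 11/52
sun–planet mesh: 22·(1−11/52) = −30·(ω_p−ω_arm)  ⇒  ω_p−ω_arm = -451/780
ω_p = 11/52 − 451/780 = -11/30
exact speed ratio = -11/30

-11/30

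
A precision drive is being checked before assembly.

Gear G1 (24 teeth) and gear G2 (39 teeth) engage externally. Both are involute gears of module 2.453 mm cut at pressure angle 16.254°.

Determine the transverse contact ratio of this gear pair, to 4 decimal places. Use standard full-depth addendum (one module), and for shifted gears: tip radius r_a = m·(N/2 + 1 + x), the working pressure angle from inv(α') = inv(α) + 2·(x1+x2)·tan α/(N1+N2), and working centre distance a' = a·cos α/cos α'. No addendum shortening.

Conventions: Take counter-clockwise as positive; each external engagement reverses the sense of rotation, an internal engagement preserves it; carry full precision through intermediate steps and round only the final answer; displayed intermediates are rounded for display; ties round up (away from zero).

1.8437

recognized (one external pair, fixed centres): single-mesh tooth geometry, m = 2.453, N1 = 24, N2 = 39
base radii: r_b1 = 28.259452, r_b2 = 45.921610
tip radii: r_a1 = 31.889000, r_a2 = 50.286500
no profile shift: α' = α, a' = a
action lengths: √(r_a1²−r_b1²) = 14.775374, √(r_a2²−r_b2²) = 20.492384
base pitch p_b = π·m·cos α = 7.398307
CR = (14.775374 + 20.492384 − 77.269500·sin 16.25400°)/7.398307 = 1.843710
contact ratio ≈ 1.8437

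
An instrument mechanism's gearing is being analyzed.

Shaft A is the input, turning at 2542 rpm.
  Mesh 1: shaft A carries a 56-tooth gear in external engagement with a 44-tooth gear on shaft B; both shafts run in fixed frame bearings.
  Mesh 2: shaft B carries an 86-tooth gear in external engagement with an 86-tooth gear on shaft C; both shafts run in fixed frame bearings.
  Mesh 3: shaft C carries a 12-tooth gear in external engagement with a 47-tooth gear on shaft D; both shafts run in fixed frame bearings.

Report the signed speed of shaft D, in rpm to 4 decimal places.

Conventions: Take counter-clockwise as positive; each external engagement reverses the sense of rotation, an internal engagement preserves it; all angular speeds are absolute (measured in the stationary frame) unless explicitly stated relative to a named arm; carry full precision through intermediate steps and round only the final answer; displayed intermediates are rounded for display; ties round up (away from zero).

-826.0271 rpm

3-mesh fixed-axis compound train (all bearings frame-fixed)
mesh 1 [56T→44T]: ω = 2542.0000×56/44 = 3235.2727 rpm, sense flips to −
mesh 2 [86T→86T]: ω = 3235.2727×86/86 = 3235.2727 rpm, sense flips to +
mesh 3 [12T→47T]: ω = 3235.2727×12/47 = 826.0271 rpm, sense flips to −
signed output speed = -826.0271 rpm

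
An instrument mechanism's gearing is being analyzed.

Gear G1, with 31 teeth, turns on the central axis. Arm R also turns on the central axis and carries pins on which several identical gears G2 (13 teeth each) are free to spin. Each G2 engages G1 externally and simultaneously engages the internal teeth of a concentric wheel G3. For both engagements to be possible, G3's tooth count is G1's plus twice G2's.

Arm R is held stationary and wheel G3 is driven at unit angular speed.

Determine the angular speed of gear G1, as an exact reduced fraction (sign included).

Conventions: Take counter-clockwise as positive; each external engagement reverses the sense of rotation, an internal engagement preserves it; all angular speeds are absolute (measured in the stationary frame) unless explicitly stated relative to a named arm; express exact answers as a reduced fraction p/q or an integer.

class = planetary set [G3 = 31+2·13 = 57; Willis about the carrier]
ring teeth: 31 + 2·13 = 57
31(ω_sun−ω_arm) = −57(ω_ring−ω_arm),  ω_arm = 0, ω_ring = 1
ω_sun = 0 − (57/31)(1−0) = -57/31
exact speed ratio = -57/31

-57/31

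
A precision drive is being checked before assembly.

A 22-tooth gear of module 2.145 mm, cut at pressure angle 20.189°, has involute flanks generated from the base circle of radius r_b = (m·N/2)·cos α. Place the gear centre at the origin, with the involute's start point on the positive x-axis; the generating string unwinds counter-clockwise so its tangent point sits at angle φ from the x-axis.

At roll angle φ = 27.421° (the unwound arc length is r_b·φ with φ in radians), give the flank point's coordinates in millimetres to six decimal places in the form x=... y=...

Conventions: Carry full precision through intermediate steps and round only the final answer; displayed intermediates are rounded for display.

class = single-mesh tooth geometry [base-circle involute, m = 2.145, 22T]
pitch radius r_p = m·N/2 = 2.145·22/2 = 23.595000
base radius r_b = r_p·cos α = 23.595000·cos 20.189° = 22.145307
roll angle φ = 27.421° = 0.47858673 rad
x = r_b·(cos φ + φ·sin φ) = 24.538060
y = r_b·(sin φ − φ·cos φ) = 0.790792

x=24.538060 y=0.790792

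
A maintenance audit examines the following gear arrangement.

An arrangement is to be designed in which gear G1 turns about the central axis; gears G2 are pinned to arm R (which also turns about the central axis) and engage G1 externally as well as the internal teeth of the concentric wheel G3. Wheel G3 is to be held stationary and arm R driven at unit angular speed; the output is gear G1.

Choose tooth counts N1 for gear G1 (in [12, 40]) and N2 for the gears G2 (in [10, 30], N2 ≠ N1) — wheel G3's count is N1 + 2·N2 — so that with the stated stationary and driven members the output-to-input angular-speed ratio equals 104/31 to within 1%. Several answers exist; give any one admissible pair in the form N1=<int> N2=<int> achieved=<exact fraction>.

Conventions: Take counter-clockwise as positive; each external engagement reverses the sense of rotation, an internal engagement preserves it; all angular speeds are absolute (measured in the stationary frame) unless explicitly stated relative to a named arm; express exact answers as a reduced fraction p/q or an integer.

planetary set to be sized for 104/31 (Willis relation)
Willis with ω_ring = 0: ω_sun/ω_arm = (N1+N3)/N1; set equal to 104/31  ⇒  N3/N1 = 104/31 − 1 = 73/31
N3 = N1 + 2·N2  ⇒  N2/N1 = (N3/N1 − 1)/2 = (73/31 − 1)/2 = 21/31
smallest multiple with N1 ≥ 12 and N2 ≥ 10: k = 1  ⇒  N1 = 1·31 = 31, N2 = 1·21 = 21 (N1 ≤ 40, N2 ≤ 30, N2 ≠ N1 ✓), N3 = 31 + 2·21 = 73
check: (N1+N3)/N1 with N1 = 31, N3 = 73 gives 104/31; |achieved − target| = 0 ≤ 26/775 ✓

N1=31 N2=21 achieved=104/31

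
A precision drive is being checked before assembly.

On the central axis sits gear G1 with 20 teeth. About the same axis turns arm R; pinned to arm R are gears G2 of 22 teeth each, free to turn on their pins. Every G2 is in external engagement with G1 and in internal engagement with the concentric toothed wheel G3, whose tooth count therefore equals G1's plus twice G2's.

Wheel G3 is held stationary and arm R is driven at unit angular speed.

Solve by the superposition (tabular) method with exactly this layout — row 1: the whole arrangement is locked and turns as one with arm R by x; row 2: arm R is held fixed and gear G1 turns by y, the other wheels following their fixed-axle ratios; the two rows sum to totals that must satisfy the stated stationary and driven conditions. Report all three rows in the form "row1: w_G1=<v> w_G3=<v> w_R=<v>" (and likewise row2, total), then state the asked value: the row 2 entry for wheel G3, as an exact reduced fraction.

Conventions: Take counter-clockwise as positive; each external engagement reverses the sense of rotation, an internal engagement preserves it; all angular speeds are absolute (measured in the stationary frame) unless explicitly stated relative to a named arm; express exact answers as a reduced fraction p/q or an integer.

row1: w_G1=1 w_G3=1 w_R=1
row2: w_G1=16/5 w_G3=-1 w_R=0
total: w_G1=21/5 w_G3=0 w_R=1
asked value: -1

planetary set (20T centre, 22T on arm, 64T internal) — Willis relation
row 1: whole set turns with the arm by x
superposition row 2 [arm held]: sun y, ring −(20/64)·y, arm 0
boundary: total ω_ring = x − (20/64)·y = 0 and total ω_arm = x = 1  ⇒  y = 16/5, x = 1
row 2 ring = −(20/64)·16/5 = -1
totals (row 1 + row 2): sun 1 + 16/5 = 21/5, ring 1 + (-1) = 0, arm 1 + 0 = 1
asked cell (row2, ring) = -1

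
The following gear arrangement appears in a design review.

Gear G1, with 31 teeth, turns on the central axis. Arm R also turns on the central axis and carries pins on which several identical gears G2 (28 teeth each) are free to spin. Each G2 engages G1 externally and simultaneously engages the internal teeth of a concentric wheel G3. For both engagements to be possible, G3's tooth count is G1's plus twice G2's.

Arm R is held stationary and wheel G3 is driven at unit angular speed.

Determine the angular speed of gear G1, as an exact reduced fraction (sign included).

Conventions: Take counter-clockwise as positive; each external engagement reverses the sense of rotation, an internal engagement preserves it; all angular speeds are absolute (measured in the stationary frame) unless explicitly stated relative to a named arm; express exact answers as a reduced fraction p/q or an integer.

planetary set (31T centre, 28T on arm, 87T internal) — Willis relation
ring teeth: 31 + 2·28 = 87
31(ω_sun−ω_arm) = −87(ω_ring−ω_arm),  ω_arm = 0, ω_ring = 1
ω_sun = 0 − (87/31)(1−0) = -87/31
exact speed ratio = -87/31

-87/31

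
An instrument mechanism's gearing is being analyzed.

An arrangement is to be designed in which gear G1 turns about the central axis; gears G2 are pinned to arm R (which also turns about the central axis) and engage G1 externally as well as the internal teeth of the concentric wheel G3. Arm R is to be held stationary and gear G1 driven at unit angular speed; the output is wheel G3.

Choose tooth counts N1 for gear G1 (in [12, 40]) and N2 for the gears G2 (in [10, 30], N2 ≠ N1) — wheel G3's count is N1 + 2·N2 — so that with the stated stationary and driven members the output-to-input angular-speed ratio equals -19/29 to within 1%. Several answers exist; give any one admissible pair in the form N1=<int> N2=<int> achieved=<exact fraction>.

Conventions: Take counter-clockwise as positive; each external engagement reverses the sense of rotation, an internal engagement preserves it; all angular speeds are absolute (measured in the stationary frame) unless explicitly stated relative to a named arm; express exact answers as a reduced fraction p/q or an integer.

N1=38 N2=10 achieved=-19/29

topology: planetary set — design target -19/29, arm = carrier (Willis)
Willis with ω_arm = 0: ω_ring/ω_sun = −N1/N3; set equal to -19/29  ⇒  N3/N1 = −1/(-19/29) = 29/19
N3 = N1 + 2·N2  ⇒  N2/N1 = (N3/N1 − 1)/2 = (29/19 − 1)/2 = 5/19
smallest multiple with N1 ≥ 12 and N2 ≥ 10: k = 2  ⇒  N1 = 2·19 = 38, N2 = 2·5 = 10 (N1 ≤ 40, N2 ≤ 30, N2 ≠ N1 ✓), N3 = 38 + 2·10 = 58
check: −N1/N3 with N1 = 38, N3 = 58 gives -19/29; |achieved − target| = 0 ≤ 19/2900 ✓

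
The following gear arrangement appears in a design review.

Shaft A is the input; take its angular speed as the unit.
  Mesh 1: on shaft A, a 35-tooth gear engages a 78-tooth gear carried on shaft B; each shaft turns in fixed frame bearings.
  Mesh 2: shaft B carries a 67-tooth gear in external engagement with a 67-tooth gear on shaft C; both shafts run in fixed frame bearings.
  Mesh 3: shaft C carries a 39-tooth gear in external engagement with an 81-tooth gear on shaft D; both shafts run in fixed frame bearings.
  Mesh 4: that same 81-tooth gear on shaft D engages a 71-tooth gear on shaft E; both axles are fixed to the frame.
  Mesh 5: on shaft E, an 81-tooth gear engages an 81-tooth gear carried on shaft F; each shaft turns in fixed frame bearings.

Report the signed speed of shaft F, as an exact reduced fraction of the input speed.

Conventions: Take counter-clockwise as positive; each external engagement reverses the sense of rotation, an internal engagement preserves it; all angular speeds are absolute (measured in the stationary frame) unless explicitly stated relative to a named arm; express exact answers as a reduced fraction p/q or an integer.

-35/142

5-mesh fixed-axis compound train (all bearings frame-fixed)
mesh 1 [35T→78T]: |ω|/ω_in = 1×35/78 = 35/78, sense flips to −
mesh 2 [67T→67T]: |ω|/ω_in = (35/78)×67/67 = 35/78, sense flips to +
mesh 3 [39T→81T]: |ω|/ω_in = (35/78)×39/81 = 35/162, sense flips to −
mesh 4 [81T→71T]: |ω|/ω_in = (35/162)×81/71 = 35/142, sense flips to +
mesh 5 [81T→81T]: |ω|/ω_in = (35/142)×81/81 = 35/142, sense flips to −
signed output speed (× input speed) = -35/142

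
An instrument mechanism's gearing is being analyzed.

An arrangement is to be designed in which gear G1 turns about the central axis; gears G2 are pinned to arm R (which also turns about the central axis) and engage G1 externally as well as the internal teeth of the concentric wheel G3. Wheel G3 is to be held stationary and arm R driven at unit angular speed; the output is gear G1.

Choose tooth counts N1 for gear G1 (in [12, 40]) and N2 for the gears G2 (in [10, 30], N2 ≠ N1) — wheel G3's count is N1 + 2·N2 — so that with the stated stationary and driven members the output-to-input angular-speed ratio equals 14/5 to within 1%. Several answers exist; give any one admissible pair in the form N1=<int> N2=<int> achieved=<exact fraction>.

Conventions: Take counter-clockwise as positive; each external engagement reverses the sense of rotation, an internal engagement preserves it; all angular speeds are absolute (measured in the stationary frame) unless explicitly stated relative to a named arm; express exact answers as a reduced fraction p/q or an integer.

N1=25 N2=10 achieved=14/5

design class (target 14/5): planetary set
Willis with ω_ring = 0: ω_sun/ω_arm = (N1+N3)/N1; set equal to 14/5  ⇒  N3/N1 = 14/5 − 1 = 9/5
N3 = N1 + 2·N2  ⇒  N2/N1 = (N3/N1 − 1)/2 = (9/5 − 1)/2 = 2/5
smallest multiple with N1 ≥ 12 and N2 ≥ 10: k = 5  ⇒  N1 = 5·5 = 25, N2 = 5·2 = 10 (N1 ≤ 40, N2 ≤ 30, N2 ≠ N1 ✓), N3 = 25 + 2·10 = 45
check: (N1+N3)/N1 with N1 = 25, N3 = 45 gives 14/5; |achieved − target| = 0 ≤ 7/250 ✓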